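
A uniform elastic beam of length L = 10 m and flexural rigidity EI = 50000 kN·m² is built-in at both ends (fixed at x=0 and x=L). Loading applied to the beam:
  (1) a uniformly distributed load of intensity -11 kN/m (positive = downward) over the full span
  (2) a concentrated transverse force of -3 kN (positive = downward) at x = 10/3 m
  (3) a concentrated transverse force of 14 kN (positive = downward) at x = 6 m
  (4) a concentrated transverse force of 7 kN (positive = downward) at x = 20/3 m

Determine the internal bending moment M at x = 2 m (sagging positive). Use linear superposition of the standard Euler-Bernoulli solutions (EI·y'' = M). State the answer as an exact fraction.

M(2) = -1657/1125 kN·m

Load 1 — uniform load w=-11 kN/m over full span:
  M_1 = wLx/2 - wL²/12 - wx²/2 = (-11)·10·2/2 - (-11)·10²/12 - (-11)·2²/2 = 11/3 kN·m
Load 2 — point force P=-3 kN at a=10/3 m (b=L-a=20/3):
  M_2 = Pb²(3a+b)x/L³ - Pab²/L²  [x≤a] = (-3)·(20/3)²·(3·(10/3)+(20/3))·2/10³ - (-3)·(10/3)·(20/3)²/10² = 0 kN·m
Load 3 — point force P=14 kN at a=6 m (b=L-a=4):
  M_3 = Pb²(3a+b)x/L³ - Pab²/L²  [x≤a] = 14·4²·(3·6+4)·2/10³ - 14·6·4²/10² = -448/125 kN·m
Load 4 — point force P=7 kN at a=20/3 m (b=L-a=10/3):
  M_4 = Pb²(3a+b)x/L³ - Pab²/L²  [x≤a] = 7·(10/3)²·(3·(20/3)+(10/3))·2/10³ - 7·(20/3)·(10/3)²/10² = -14/9 kN·m
Superposition: M = Σ M_i = -1657/1125 kN·m ≈ -1.472889 kN·m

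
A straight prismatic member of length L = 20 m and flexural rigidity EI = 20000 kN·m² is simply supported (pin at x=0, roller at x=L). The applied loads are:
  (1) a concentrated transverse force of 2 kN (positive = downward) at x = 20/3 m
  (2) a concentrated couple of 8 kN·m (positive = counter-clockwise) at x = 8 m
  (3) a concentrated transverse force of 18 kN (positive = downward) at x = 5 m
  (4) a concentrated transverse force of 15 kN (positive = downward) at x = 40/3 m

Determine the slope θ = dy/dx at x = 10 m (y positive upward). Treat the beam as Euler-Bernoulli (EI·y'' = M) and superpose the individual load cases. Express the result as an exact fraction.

θ(10) = 36061/32400000 rad

Load 1 — point force P=2 kN at a=20/3 m (b=L-a=40/3):
  θ_1 = -Pa(2L²-6Lx+3x²+a²)/(6LEI)  [x>a] = -2·(20/3)·(2·20²-6·20·10+3·10²+(20/3)²)/(6·20·20000) = 1/3240 rad
Load 2 — applied couple M₀=8 kN·m at a=8 m (b=L-a=12):
  θ_2 = (M₀x²/(2L)-M₀(x-a)+C₁)/EI  [x>a] with C₁=M₀(3b²-L²)/(6L)=32/15 = (8·10²/(2·20)-8·(10-8)+(32/15))/20000 = 23/75000 rad
Load 3 — point force P=18 kN at a=5 m (b=L-a=15):
  θ_3 = -Pa(2L²-6Lx+3x²+a²)/(6LEI)  [x>a] = -18·5·(2·20²-6·20·10+3·10²+5²)/(6·20·20000) = 9/3200 rad
Load 4 — point force P=15 kN at a=40/3 m (b=L-a=20/3):
  θ_4 = -Pb(L²-b²-3x²)/(6LEI)  [x≤a] = -15·(20/3)·(20²-(20/3)²-3·10²)/(6·20·20000) = -1/432 rad
Superposition: θ = Σ θ_i = 36061/32400000 rad ≈ 0.001113 rad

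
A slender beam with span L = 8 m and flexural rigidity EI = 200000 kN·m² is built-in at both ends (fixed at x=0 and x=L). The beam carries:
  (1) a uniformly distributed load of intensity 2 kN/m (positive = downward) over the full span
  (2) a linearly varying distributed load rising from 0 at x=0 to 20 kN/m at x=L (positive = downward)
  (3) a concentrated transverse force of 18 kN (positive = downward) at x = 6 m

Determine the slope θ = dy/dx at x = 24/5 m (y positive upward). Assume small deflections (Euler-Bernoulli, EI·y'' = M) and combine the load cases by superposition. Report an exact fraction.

Load 1 — uniform load w=2 kN/m over full span:
  θ_1 = -wx(L-x)(L-2x)/(12EI) = -2·(24/5)·(8-(24/5))·(8-2·(24/5))/(12·200000) = 8/390625 rad
Load 2 — triangular load w₀=20 kN/m (0→w₀ over full span):
  θ_2 = -w₀(2x(L-x)(L-2x)(x+2L)+x²(L-x)²)/(120LEI) = -20·(2·(24/5)·(8-(24/5))·(8-2·(24/5))·((24/5)+2·8)+(24/5)²·(8-(24/5))²)/(120·8·200000) = 32/390625 rad
Load 3 — point force P=18 kN at a=6 m (b=L-a=2):
  θ_3 = -Pb²x(2aL-(3a+b)x)/(2L³EI)  [x≤a] = -18·2²·(24/5)·(2·6·8-(3·6+2)·(24/5))/(2·8³·200000) = 0 rad
Superposition: θ = Σ θ_i = 8/78125 rad ≈ 0.000102 rad

θ(24/5) = 8/78125 rad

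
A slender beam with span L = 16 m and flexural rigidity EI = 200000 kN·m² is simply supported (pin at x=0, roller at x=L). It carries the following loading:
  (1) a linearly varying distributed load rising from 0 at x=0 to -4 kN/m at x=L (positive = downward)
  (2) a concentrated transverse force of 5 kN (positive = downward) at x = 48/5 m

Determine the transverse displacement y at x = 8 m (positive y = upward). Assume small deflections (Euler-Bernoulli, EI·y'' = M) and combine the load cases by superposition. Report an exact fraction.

y(8) = 1528/234375 m

Load 1 — triangular load w₀=-4 kN/m (0→w₀ over full span):
  y_1 = -w₀x(7L⁴-10L²x²+3x⁴)/(360LEI) = -(-4)·8·(7·16⁴-10·16²·8²+3·8⁴)/(360·16·200000) = 16/1875 m
Load 2 — point force P=5 kN at a=48/5 m (b=L-a=32/5):
  y_2 = -Pbx(L²-b²-x²)/(6LEI)  [x≤a] = -5·(32/5)·8·(16²-(32/5)²-8²)/(6·16·200000) = -472/234375 m
Superposition: y = Σ y_i = 1528/234375 m ≈ 0.006519 m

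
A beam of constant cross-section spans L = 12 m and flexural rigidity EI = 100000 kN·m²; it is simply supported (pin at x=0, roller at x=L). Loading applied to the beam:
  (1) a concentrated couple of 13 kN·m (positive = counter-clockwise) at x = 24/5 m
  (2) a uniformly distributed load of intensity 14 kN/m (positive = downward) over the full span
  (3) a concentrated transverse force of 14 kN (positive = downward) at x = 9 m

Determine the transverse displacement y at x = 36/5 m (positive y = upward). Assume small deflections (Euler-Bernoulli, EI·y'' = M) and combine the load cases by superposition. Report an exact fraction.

Load 1 — applied couple M₀=13 kN·m at a=24/5 m (b=L-a=36/5):
  y_1 = (M₀x³/(6L)-M₀(x-a)²/2+C₁x)/EI  [x>a] with C₁=M₀(3b²-L²)/(6L)=52/25 = (13·(36/5)³/(6·12)-13·((36/5)-(24/5))²/2+(52/25)·(36/5))/100000 = 351/781250 m
Load 2 — uniform load w=14 kN/m over full span:
  y_2 = -wx(L³-2Lx²+x³)/(24EI) = -14·(36/5)·(12³-2·12·(36/5)²+(36/5)³)/(24·100000) = -70308/1953125 m
Load 3 — point force P=14 kN at a=9 m (b=L-a=3):
  y_3 = -Pbx(L²-b²-x²)/(6LEI)  [x≤a] = -14·3·(36/5)·(12²-3²-(36/5)²)/(6·12·100000) = -43659/12500000 m
Superposition: y = Σ y_i = -2440071/62500000 m ≈ -0.039041 m

y(36/5) = -2440071/62500000 m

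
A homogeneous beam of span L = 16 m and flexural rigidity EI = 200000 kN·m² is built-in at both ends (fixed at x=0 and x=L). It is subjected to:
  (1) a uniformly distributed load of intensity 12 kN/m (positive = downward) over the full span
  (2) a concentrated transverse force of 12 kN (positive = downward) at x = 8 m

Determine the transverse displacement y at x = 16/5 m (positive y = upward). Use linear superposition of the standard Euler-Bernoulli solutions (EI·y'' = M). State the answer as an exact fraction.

y(16/5) = -9072/1953125 m

Load 1 — uniform load w=12 kN/m over full span:
  y_1 = -wx²(L-x)²/(24EI) = -12·(16/5)²·(16-(16/5))²/(24·200000) = -8192/1953125 m
Load 2 — point force P=12 kN at a=8 m (b=L-a=8):
  y_2 = -Pb²x²(3aL-(3a+b)x)/(6L³EI)  [x≤a] = -12·8²·(16/5)²·(3·8·16-(3·8+8)·(16/5))/(6·16³·200000) = -176/390625 m
Superposition: y = Σ y_i = -9072/1953125 m ≈ -0.004645 m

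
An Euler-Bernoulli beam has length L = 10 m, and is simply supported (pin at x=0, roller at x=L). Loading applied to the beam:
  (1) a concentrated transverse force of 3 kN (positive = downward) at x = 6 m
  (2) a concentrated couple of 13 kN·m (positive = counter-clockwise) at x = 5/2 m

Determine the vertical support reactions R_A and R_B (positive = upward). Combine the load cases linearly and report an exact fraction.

R_A = 5/2 kN, R_B = 1/2 kN

Load 1 — point force P=3 kN at a=6 m (b=L-a=4):
  R_A = Pb/L = 3·4/10 = 6/5 kN
  R_B = Pa/L = 3·6/10 = 9/5 kN
Load 2 — applied couple M₀=13 kN·m at a=5/2 m (b=L-a=15/2):
  R_A = M₀/L = 13/10 kN
  R_B = -M₀/L = -13/10 kN
Superposition: R_A = 5/2 kN, R_B = 1/2 kN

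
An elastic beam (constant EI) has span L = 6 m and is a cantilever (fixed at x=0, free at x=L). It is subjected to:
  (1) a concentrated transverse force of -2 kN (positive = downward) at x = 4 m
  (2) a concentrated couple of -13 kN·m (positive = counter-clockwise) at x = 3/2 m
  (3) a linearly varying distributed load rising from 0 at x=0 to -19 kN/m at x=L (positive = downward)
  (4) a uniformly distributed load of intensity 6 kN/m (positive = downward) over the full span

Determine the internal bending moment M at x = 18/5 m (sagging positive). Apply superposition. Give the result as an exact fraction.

Load 1 — point force P=-2 kN at a=4 m (b=L-a=2):
  M_1 = -P(a-x)  [x≤a] = -(-2)·(4-(18/5)) = 4/5 kN·m
Load 2 — applied couple M₀=-13 kN·m at a=3/2 m (b=L-a=9/2):
  M_2 = 0  [x>a] = 0 kN·m
Load 3 — triangular load w₀=-19 kN/m (0→w₀ over full span):
  M_3 = w₀Lx/2 - w₀L²/3 - w₀x³/(6L) = (-19)·6·(18/5)/2 - (-19)·6²/3 - (-19)·(18/5)³/(6·6) = 5928/125 kN·m
Load 4 — uniform load w=6 kN/m over full span:
  M_4 = -w(L-x)²/2 = -6·(6-(18/5))²/2 = -432/25 kN·m
Superposition: M = Σ M_i = 3868/125 kN·m ≈ 30.944000 kN·m

M(18/5) = 3868/125 kN·m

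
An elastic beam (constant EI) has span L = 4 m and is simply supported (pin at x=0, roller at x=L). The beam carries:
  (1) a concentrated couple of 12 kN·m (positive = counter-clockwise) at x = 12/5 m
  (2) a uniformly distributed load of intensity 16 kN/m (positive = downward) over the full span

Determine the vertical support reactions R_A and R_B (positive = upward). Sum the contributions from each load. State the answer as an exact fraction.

Load 1 — applied couple M₀=12 kN·m at a=12/5 m (b=L-a=8/5):
  R_A = M₀/L = 12/4 = 3 kN
  R_B = -M₀/L = -12/4 = -3 kN
Load 2 — uniform load w=16 kN/m over full span:
  R_A = wL/2 = 16·4/2 = 32 kN
  R_B = wL/2 = 16·4/2 = 32 kN
Superposition: R_A = 35 kN, R_B = 29 kN

R_A = 35 kN, R_B = 29 kN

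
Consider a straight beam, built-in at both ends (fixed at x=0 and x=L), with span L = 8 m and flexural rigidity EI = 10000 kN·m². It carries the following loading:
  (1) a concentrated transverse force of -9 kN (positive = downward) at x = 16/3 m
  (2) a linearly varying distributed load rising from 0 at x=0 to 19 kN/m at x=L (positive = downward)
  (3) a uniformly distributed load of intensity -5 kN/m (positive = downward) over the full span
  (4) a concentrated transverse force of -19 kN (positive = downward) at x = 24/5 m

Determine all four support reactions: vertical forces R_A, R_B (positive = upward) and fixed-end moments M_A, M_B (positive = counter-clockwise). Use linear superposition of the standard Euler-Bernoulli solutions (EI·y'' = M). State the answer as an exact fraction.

Load 1 — point force P=-9 kN at a=16/3 m (b=L-a=8/3):
  R_A = Pb²(3a+b)/L³ = (-9)·(8/3)²·(3·(16/3)+(8/3))/8³ = -7/3 kN
  M_A = Pab²/L² = (-9)·(16/3)·(8/3)²/8² = -16/3 kN·m
  R_B = Pa²(a+3b)/L³ = (-9)·(16/3)²·((16/3)+3·(8/3))/8³ = -20/3 kN
  M_B = -Pa²b/L² = -(-9)·(16/3)²·(8/3)/8² = 32/3 kN·m
Load 2 — triangular load w₀=19 kN/m (0→w₀ over full span):
  R_A = 3w₀L/20 = 3·19·8/20 = 114/5 kN
  M_A = w₀L²/30 = 19·8²/30 = 608/15 kN·m
  R_B = 7w₀L/20 = 7·19·8/20 = 266/5 kN
  M_B = -w₀L²/20 = -19·8²/20 = -304/5 kN·m
Load 3 — uniform load w=-5 kN/m over full span:
  R_A = wL/2 = (-5)·8/2 = -20 kN
  M_A = wL²/12 = (-5)·8²/12 = -80/3 kN·m
  R_B = wL/2 = (-5)·8/2 = -20 kN
  M_B = -wL²/12 = -(-5)·8²/12 = 80/3 kN·m
Load 4 — point force P=-19 kN at a=24/5 m (b=L-a=16/5):
  R_A = Pb²(3a+b)/L³ = (-19)·(16/5)²·(3·(24/5)+(16/5))/8³ = -836/125 kN
  M_A = Pab²/L² = (-19)·(24/5)·(16/5)²/8² = -1824/125 kN·m
  R_B = Pa²(a+3b)/L³ = (-19)·(24/5)²·((24/5)+3·(16/5))/8³ = -1539/125 kN
  M_B = -Pa²b/L² = -(-19)·(24/5)²·(16/5)/8² = 2736/125 kN·m
Superposition: R_A = -2333/375 kN, M_A = -2272/375 kN·m, R_B = 5333/375 kN, M_B = -592/375 kN·m

R_A = -2333/375 kN, M_A = -2272/375 kN·m, R_B = 5333/375 kN, M_B = -592/375 kN·m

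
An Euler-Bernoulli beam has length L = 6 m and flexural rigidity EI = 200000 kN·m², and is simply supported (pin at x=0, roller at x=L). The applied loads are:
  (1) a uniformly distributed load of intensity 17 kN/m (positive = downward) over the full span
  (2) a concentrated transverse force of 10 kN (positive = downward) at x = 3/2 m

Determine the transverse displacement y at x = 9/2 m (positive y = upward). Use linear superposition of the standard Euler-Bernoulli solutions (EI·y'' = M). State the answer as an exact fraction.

y(9/2) = -28683/25600000 m

Load 1 — uniform load w=17 kN/m over full span:
  y_1 = -wx(L³-2Lx²+x³)/(24EI) = -17·(9/2)·(6³-2·6·(9/2)²+(9/2)³)/(24·200000) = -26163/25600000 m
Load 2 — point force P=10 kN at a=3/2 m (b=L-a=9/2):
  y_2 = -Pa(L-x)(2Lx-a²-x²)/(6LEI)  [x>a] = -10·(3/2)·(6-(9/2))·(2·6·(9/2)-(3/2)²-(9/2)²)/(6·6·200000) = -63/640000 m
Superposition: y = Σ y_i = -28683/25600000 m ≈ -0.001120 m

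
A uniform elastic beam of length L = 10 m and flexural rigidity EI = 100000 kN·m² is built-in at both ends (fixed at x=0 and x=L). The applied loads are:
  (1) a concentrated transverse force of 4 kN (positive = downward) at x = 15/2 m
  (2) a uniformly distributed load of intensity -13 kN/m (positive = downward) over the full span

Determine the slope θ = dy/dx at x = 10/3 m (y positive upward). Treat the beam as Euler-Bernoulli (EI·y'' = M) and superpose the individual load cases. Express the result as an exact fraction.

θ(10/3) = 251/324000 rad

Load 1 — point force P=4 kN at a=15/2 m (b=L-a=5/2):
  θ_1 = -Pb²x(2aL-(3a+b)x)/(2L³EI)  [x≤a] = -4·(5/2)²·(10/3)·(2·(15/2)·10-(3·(15/2)+(5/2))·(10/3))/(2·10³·100000) = -1/36000 rad
Load 2 — uniform load w=-13 kN/m over full span:
  θ_2 = -wx(L-x)(L-2x)/(12EI) = -(-13)·(10/3)·(10-(10/3))·(10-2·(10/3))/(12·100000) = 13/16200 rad
Superposition: θ = Σ θ_i = 251/324000 rad ≈ 0.000775 rad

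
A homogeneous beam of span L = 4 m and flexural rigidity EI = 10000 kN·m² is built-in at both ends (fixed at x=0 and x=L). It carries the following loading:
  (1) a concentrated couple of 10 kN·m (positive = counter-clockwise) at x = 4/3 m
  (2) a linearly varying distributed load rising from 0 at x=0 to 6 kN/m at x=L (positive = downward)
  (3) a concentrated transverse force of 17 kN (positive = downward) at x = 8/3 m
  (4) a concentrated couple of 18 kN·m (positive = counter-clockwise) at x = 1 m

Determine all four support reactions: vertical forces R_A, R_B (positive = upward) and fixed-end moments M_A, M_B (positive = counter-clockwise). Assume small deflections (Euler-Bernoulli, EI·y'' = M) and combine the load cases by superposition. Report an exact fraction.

R_A = 35431/2160 kN, M_A = 5251/1080 kN·m, R_B = 27209/2160 kN, M_B = -6389/1080 kN·m

Load 1 — applied couple M₀=10 kN·m at a=4/3 m (b=L-a=8/3):
  R_A = 6M₀ab/L³ = 6·10·(4/3)·(8/3)/4³ = 10/3 kN
  M_A = M₀b(2a-b)/L² = 10·(8/3)·(2·(4/3)-(8/3))/4² = 0 kN·m
  R_B = -6M₀ab/L³ = -6·10·(4/3)·(8/3)/4³ = -10/3 kN
  M_B = M₀a(2b-a)/L² = 10·(4/3)·(2·(8/3)-(4/3))/4² = 10/3 kN·m
Load 2 — triangular load w₀=6 kN/m (0→w₀ over full span):
  R_A = 3w₀L/20 = 3·6·4/20 = 18/5 kN
  M_A = w₀L²/30 = 6·4²/30 = 16/5 kN·m
  R_B = 7w₀L/20 = 7·6·4/20 = 42/5 kN
  M_B = -w₀L²/20 = -6·4²/20 = -24/5 kN·m
Load 3 — point force P=17 kN at a=8/3 m (b=L-a=4/3):
  R_A = Pb²(3a+b)/L³ = 17·(4/3)²·(3·(8/3)+(4/3))/4³ = 119/27 kN
  M_A = Pab²/L² = 17·(8/3)·(4/3)²/4² = 136/27 kN·m
  R_B = Pa²(a+3b)/L³ = 17·(8/3)²·((8/3)+3·(4/3))/4³ = 340/27 kN
  M_B = -Pa²b/L² = -17·(8/3)²·(4/3)/4² = -272/27 kN·m
Load 4 — applied couple M₀=18 kN·m at a=1 m (b=L-a=3):
  R_A = 6M₀ab/L³ = 6·18·1·3/4³ = 81/16 kN
  M_A = M₀b(2a-b)/L² = 18·3·(2·1-3)/4² = -27/8 kN·m
  R_B = -6M₀ab/L³ = -6·18·1·3/4³ = -81/16 kN
  M_B = M₀a(2b-a)/L² = 18·1·(2·3-1)/4² = 45/8 kN·m
Superposition: R_A = 35431/2160 kN, M_A = 5251/1080 kN·m, R_B = 27209/2160 kN, M_B = -6389/1080 kN·m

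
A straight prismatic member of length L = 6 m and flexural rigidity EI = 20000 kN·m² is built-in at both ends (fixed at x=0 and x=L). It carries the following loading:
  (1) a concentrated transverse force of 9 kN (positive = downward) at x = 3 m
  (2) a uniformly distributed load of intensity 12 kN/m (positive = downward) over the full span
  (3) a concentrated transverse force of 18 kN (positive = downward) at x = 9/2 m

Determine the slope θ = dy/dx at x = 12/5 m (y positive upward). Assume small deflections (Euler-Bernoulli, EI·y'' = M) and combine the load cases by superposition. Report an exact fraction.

Load 1 — point force P=9 kN at a=3 m (b=L-a=3):
  θ_1 = -Pb²x(2aL-(3a+b)x)/(2L³EI)  [x≤a] = -9·3²·(12/5)·(2·3·6-(3·3+3)·(12/5))/(2·6³·20000) = -81/500000 rad
Load 2 — uniform load w=12 kN/m over full span:
  θ_2 = -wx(L-x)(L-2x)/(12EI) = -12·(12/5)·(6-(12/5))·(6-2·(12/5))/(12·20000) = -81/156250 rad
Load 3 — point force P=18 kN at a=9/2 m (b=L-a=3/2):
  θ_3 = -Pb²x(2aL-(3a+b)x)/(2L³EI)  [x≤a] = -18·(3/2)²·(12/5)·(2·(9/2)·6-(3·(9/2)+(3/2))·(12/5))/(2·6³·20000) = -81/400000 rad
Superposition: θ = Σ θ_i = -8829/10000000 rad ≈ -0.000883 rad

θ(12/5) = -8829/10000000 rad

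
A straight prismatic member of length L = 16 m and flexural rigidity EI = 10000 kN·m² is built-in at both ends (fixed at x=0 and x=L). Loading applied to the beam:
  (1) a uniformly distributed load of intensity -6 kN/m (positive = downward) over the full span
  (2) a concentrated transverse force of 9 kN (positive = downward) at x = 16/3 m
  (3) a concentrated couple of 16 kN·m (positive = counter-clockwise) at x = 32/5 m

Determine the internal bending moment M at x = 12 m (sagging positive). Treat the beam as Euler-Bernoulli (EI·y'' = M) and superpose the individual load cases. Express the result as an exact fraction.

Load 1 — uniform load w=-6 kN/m over full span:
  M_1 = wLx/2 - wL²/12 - wx²/2 = (-6)·16·12/2 - (-6)·16²/12 - (-6)·12²/2 = -16 kN·m
Load 2 — point force P=9 kN at a=16/3 m (b=L-a=32/3):
  M_2 = Pa²(a+3b)(L-x)/L³ - Pa²b/L²  [x>a] = 9·(16/3)²·((16/3)+3·(32/3))·(16-12)/16³ - 9·(16/3)²·(32/3)/16² = -4/3 kN·m
Load 3 — applied couple M₀=16 kN·m at a=32/5 m (b=L-a=48/5):
  M_3 = R_Ax - M_A - M₀  [x>a] with R_A=36/25, M_A=48/25 = (36/25)·12 - (48/25) - 16 = -16/25 kN·m
Superposition: M = Σ M_i = -1348/75 kN·m ≈ -17.973333 kN·m

M(12) = -1348/75 kN·m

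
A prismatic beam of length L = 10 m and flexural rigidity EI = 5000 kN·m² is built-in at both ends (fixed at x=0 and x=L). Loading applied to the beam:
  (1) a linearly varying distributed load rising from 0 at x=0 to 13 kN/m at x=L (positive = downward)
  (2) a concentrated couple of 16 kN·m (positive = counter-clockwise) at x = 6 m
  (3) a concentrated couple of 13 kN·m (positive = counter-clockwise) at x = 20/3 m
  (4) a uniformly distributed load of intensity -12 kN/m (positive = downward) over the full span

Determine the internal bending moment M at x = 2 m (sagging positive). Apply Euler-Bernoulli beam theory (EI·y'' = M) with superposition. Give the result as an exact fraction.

M(2) = -1292/375 kN·m

Load 1 — triangular load w₀=13 kN/m (0→w₀ over full span):
  M_1 = 3w₀Lx/20 - w₀L²/30 - w₀x³/(6L) = 3·13·10·2/20 - 13·10²/30 - 13·2³/(6·10) = -91/15 kN·m
Load 2 — applied couple M₀=16 kN·m at a=6 m (b=L-a=4):
  M_2 = R_Ax - M_A  [x≤a] with R_A=288/125, M_A=128/25 = (288/125)·2 - (128/25) = -64/125 kN·m
Load 3 — applied couple M₀=13 kN·m at a=20/3 m (b=L-a=10/3):
  M_3 = R_Ax - M_A  [x≤a] with R_A=26/15, M_A=13/3 = (26/15)·2 - (13/3) = -13/15 kN·m
Load 4 — uniform load w=-12 kN/m over full span:
  M_4 = wLx/2 - wL²/12 - wx²/2 = (-12)·10·2/2 - (-12)·10²/12 - (-12)·2²/2 = 4 kN·m
Superposition: M = Σ M_i = -1292/375 kN·m ≈ -3.445333 kN·m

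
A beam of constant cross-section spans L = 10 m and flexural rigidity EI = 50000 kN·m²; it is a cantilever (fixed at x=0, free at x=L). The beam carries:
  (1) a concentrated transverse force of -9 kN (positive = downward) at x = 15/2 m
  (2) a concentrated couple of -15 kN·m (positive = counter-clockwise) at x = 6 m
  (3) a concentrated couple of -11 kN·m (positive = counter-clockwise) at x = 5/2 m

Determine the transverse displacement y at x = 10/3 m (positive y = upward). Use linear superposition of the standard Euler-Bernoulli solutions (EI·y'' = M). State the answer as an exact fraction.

Load 1 — point force P=-9 kN at a=15/2 m (b=L-a=5/2):
  y_1 = -Px²(3a-x)/(6EI)  [x≤a] = -(-9)·(10/3)²·(3·(15/2)-(10/3))/(6·50000) = 23/3600 m
Load 2 — applied couple M₀=-15 kN·m at a=6 m (b=L-a=4):
  y_2 = M₀x²/(2EI)  [x≤a] = (-15)·(10/3)²/(2·50000) = -1/600 m
Load 3 — applied couple M₀=-11 kN·m at a=5/2 m (b=L-a=15/2):
  y_3 = M₀a(2x-a)/(2EI)  [x>a] = (-11)·(5/2)·(2·(10/3)-(5/2))/(2·50000) = -11/9600 m
Superposition: y = Σ y_i = 103/28800 m ≈ 0.003576 m

y(10/3) = 103/28800 m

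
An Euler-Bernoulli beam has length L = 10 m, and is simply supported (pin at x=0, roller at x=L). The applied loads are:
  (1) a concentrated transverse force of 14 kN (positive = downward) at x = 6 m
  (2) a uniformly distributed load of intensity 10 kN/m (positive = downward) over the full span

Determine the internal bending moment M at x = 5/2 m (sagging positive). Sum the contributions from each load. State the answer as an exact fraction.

Load 1 — point force P=14 kN at a=6 m (b=L-a=4):
  M_1 = Pbx/L  [x≤a] = 14·4·(5/2)/10 = 14 kN·m
Load 2 — uniform load w=10 kN/m over full span:
  M_2 = wx(L-x)/2 = 10·(5/2)·(10-(5/2))/2 = 375/4 kN·m
Superposition: M = Σ M_i = 431/4 kN·m ≈ 107.750000 kN·m

M(5/2) = 431/4 kN·m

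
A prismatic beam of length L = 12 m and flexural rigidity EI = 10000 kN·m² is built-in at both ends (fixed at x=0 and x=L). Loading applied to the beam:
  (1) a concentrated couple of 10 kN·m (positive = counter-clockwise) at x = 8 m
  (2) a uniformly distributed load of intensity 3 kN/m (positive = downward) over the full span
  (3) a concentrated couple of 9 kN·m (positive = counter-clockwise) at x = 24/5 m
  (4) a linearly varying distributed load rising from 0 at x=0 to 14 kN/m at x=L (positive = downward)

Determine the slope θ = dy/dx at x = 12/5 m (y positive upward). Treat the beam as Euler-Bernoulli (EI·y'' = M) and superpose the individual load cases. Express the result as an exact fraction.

θ(12/5) = -21261/1562500 rad

Load 1 — applied couple M₀=10 kN·m at a=8 m (b=L-a=4):
  θ_1 = (R_Ax²/2 - M_Ax)/EI  [x≤a] with R_A=10/9, M_A=10/3 = ((10/9)·(12/5)²/2 - (10/3)·(12/5))/10000 = -3/6250 rad
Load 2 — uniform load w=3 kN/m over full span:
  θ_2 = -wx(L-x)(L-2x)/(12EI) = -3·(12/5)·(12-(12/5))·(12-2·(12/5))/(12·10000) = -324/78125 rad
Load 3 — applied couple M₀=9 kN·m at a=24/5 m (b=L-a=36/5):
  θ_3 = (R_Ax²/2 - M_Ax)/EI  [x≤a] with R_A=27/25, M_A=27/25 = ((27/25)·(12/5)²/2 - (27/25)·(12/5))/10000 = 81/1562500 rad
Load 4 — triangular load w₀=14 kN/m (0→w₀ over full span):
  θ_4 = -w₀(2x(L-x)(L-2x)(x+2L)+x²(L-x)²)/(120LEI) = -14·(2·(12/5)·(12-(12/5))·(12-2·(12/5))·((12/5)+2·12)+(12/5)²·(12-(12/5))²)/(120·12·10000) = -3528/390625 rad
Superposition: θ = Σ θ_i = -21261/1562500 rad ≈ -0.013607 rad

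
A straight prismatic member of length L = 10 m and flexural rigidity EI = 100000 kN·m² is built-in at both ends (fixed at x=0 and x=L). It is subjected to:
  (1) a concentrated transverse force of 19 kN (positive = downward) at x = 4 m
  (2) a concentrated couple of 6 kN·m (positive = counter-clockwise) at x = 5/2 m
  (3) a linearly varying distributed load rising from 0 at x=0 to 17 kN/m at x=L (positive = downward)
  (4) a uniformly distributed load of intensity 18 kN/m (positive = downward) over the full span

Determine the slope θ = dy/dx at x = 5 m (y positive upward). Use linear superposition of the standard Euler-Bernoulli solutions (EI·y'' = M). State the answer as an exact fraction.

θ(5) = -263/12000000 rad

Load 1 — point force P=19 kN at a=4 m (b=L-a=6):
  θ_1 = Pa²(L-x)(2bL-(3b+a)(L-x))/(2L³EI)  [x>a] = 19·4²·(10-5)·(2·6·10-(3·6+4)·(10-5))/(2·10³·100000) = 19/250000 rad
Load 2 — applied couple M₀=6 kN·m at a=5/2 m (b=L-a=15/2):
  θ_2 = (R_Ax²/2 - M_Ax - M₀(x-a))/EI  [x>a] with R_A=27/40, M_A=-9/8 = ((27/40)·5²/2 - (-9/8)·5 - 6·(5-(5/2)))/100000 = -3/320000 rad
Load 3 — triangular load w₀=17 kN/m (0→w₀ over full span):
  θ_3 = -w₀(2x(L-x)(L-2x)(x+2L)+x²(L-x)²)/(120LEI) = -17·(2·5·(10-5)·(10-2·5)·(5+2·10)+5²·(10-5)²)/(120·10·100000) = -17/192000 rad
Load 4 — uniform load w=18 kN/m over full span:
  θ_4 = -wx(L-x)(L-2x)/(12EI) = -18·5·(10-5)·(10-2·5)/(12·100000) = 0 rad
Superposition: θ = Σ θ_i = -263/12000000 rad ≈ -0.000022 rad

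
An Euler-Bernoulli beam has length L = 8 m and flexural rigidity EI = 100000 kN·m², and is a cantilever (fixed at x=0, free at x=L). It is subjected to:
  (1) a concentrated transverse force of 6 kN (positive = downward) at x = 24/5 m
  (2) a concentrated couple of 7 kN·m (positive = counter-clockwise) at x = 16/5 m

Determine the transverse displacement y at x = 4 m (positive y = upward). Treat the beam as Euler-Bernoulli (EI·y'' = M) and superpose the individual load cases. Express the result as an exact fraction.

y(4) = -88/78125 m

Load 1 — point force P=6 kN at a=24/5 m (b=L-a=16/5):
  y_1 = -Px²(3a-x)/(6EI)  [x≤a] = -6·4²·(3·(24/5)-4)/(6·100000) = -26/15625 m
Load 2 — applied couple M₀=7 kN·m at a=16/5 m (b=L-a=24/5):
  y_2 = M₀a(2x-a)/(2EI)  [x>a] = 7·(16/5)·(2·4-(16/5))/(2·100000) = 42/78125 m
Superposition: y = Σ y_i = -88/78125 m ≈ -0.001126 m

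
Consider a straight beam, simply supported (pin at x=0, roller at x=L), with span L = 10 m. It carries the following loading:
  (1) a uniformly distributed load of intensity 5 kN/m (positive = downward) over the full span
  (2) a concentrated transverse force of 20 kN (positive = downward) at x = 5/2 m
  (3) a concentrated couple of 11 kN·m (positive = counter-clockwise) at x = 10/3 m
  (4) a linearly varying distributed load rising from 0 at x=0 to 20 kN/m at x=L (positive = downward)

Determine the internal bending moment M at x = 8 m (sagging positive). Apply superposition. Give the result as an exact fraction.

M(8) = 719/5 kN·m

Load 1 — uniform load w=5 kN/m over full span:
  M_1 = wx(L-x)/2 = 5·8·(10-8)/2 = 40 kN·m
Load 2 — point force P=20 kN at a=5/2 m (b=L-a=15/2):
  M_2 = Pa(L-x)/L  [x>a] = 20·(5/2)·(10-8)/10 = 10 kN·m
Load 3 — applied couple M₀=11 kN·m at a=10/3 m (b=L-a=20/3):
  M_3 = M₀x/L - M₀  [x>a] = 11·8/10 - 11 = -11/5 kN·m
Load 4 — triangular load w₀=20 kN/m (0→w₀ over full span):
  M_4 = w₀Lx/6 - w₀x³/(6L) = 20·10·8/6 - 20·8³/(6·10) = 96 kN·m
Superposition: M = Σ M_i = 719/5 kN·m ≈ 143.800000 kN·m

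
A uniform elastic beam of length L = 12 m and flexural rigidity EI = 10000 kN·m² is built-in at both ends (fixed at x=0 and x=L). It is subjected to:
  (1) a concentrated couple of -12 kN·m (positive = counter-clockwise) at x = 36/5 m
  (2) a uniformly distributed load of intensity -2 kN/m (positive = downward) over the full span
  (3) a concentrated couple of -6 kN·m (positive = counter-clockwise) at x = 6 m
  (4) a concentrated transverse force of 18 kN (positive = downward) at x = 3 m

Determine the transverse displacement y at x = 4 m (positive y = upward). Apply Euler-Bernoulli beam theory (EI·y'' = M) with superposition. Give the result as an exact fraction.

Load 1 — applied couple M₀=-12 kN·m at a=36/5 m (b=L-a=24/5):
  y_1 = (R_Ax³/6 - M_Ax²/2)/EI  [x≤a] with R_A=-36/25, M_A=-96/25 = ((-36/25)·4³/6 - (-96/25)·4²/2)/10000 = 24/15625 m
Load 2 — uniform load w=-2 kN/m over full span:
  y_2 = -wx²(L-x)²/(24EI) = -(-2)·4²·(12-4)²/(24·10000) = 16/1875 m
Load 3 — applied couple M₀=-6 kN·m at a=6 m (b=L-a=6):
  y_3 = (R_Ax³/6 - M_Ax²/2)/EI  [x≤a] with R_A=-3/4, M_A=-3/2 = ((-3/4)·4³/6 - (-3/2)·4²/2)/10000 = 1/2500 m
Load 4 — point force P=18 kN at a=3 m (b=L-a=9):
  y_4 = -Pa²(L-x)²(3bL-(3b+a)(L-x))/(6L³EI)  [x>a] = -18·3²·(12-4)²·(3·9·12-(3·9+3)·(12-4))/(6·12³·10000) = -21/2500 m
Superposition: y = Σ y_i = 97/46875 m ≈ 0.002069 m

y(4) = 97/46875 m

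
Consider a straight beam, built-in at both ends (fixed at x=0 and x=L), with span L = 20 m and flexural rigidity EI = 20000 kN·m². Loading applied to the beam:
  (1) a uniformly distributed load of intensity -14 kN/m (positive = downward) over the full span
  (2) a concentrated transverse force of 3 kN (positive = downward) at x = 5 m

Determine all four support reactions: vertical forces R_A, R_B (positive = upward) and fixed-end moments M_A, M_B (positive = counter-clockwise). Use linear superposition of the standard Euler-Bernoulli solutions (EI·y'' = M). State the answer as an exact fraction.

Load 1 — uniform load w=-14 kN/m over full span:
  R_A = wL/2 = (-14)·20/2 = -140 kN
  M_A = wL²/12 = (-14)·20²/12 = -1400/3 kN·m
  R_B = wL/2 = (-14)·20/2 = -140 kN
  M_B = -wL²/12 = -(-14)·20²/12 = 1400/3 kN·m
Load 2 — point force P=3 kN at a=5 m (b=L-a=15):
  R_A = Pb²(3a+b)/L³ = 3·15²·(3·5+15)/20³ = 81/32 kN
  M_A = Pab²/L² = 3·5·15²/20² = 135/16 kN·m
  R_B = Pa²(a+3b)/L³ = 3·5²·(5+3·15)/20³ = 15/32 kN
  M_B = -Pa²b/L² = -3·5²·15/20² = -45/16 kN·m
Superposition: R_A = -4399/32 kN, M_A = -21995/48 kN·m, R_B = -4465/32 kN, M_B = 22265/48 kN·m

R_A = -4399/32 kN, M_A = -21995/48 kN·m, R_B = -4465/32 kN, M_B = 22265/48 kN·m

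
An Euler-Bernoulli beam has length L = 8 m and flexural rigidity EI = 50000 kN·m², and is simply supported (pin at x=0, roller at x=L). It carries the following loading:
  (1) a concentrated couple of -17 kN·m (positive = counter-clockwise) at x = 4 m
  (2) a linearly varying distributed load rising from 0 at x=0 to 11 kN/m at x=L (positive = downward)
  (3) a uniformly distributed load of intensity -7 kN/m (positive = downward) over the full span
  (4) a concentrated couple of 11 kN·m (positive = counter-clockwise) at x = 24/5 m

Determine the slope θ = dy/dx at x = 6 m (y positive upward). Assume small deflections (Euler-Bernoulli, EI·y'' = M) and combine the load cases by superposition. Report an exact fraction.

θ(6) = -15379/45000000 rad

Load 1 — applied couple M₀=-17 kN·m at a=4 m (b=L-a=4):
  θ_1 = (M₀x²/(2L)-M₀(x-a)+C₁)/EI  [x>a] with C₁=M₀(3b²-L²)/(6L)=17/3 = ((-17)·6²/(2·8)-(-17)·(6-4)+(17/3))/50000 = 17/600000 rad
Load 2 — triangular load w₀=11 kN/m (0→w₀ over full span):
  θ_2 = -w₀(7L⁴-30L²x²+15x⁴)/(360LEI) = -11·(7·8⁴-30·8²·6²+15·6⁴)/(360·8·50000) = 14443/9000000 rad
Load 3 — uniform load w=-7 kN/m over full span:
  θ_3 = -w(L³-6Lx²+4x³)/(24EI) = -(-7)·(8³-6·8·6²+4·6³)/(24·50000) = -77/37500 rad
Load 4 — applied couple M₀=11 kN·m at a=24/5 m (b=L-a=16/5):
  θ_4 = (M₀x²/(2L)-M₀(x-a)+C₁)/EI  [x>a] with C₁=M₀(3b²-L²)/(6L)=-572/75 = (11·6²/(2·8)-11·(6-(24/5))+(-572/75))/50000 = 1177/15000000 rad
Superposition: θ = Σ θ_i = -15379/45000000 rad ≈ -0.000342 rad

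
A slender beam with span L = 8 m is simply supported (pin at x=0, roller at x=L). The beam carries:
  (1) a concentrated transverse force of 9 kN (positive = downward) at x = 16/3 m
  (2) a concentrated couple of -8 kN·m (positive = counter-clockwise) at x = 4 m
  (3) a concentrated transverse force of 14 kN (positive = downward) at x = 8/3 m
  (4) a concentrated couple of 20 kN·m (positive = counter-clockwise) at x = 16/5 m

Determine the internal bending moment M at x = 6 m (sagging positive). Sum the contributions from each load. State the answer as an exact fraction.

M(6) = 55/3 kN·m

Load 1 — point force P=9 kN at a=16/3 m (b=L-a=8/3):
  M_1 = Pa(L-x)/L  [x>a] = 9·(16/3)·(8-6)/8 = 12 kN·m
Load 2 — applied couple M₀=-8 kN·m at a=4 m (b=L-a=4):
  M_2 = M₀x/L - M₀  [x>a] = (-8)·6/8 - (-8) = 2 kN·m
Load 3 — point force P=14 kN at a=8/3 m (b=L-a=16/3):
  M_3 = Pa(L-x)/L  [x>a] = 14·(8/3)·(8-6)/8 = 28/3 kN·m
Load 4 — applied couple M₀=20 kN·m at a=16/5 m (b=L-a=24/5):
  M_4 = M₀x/L - M₀  [x>a] = 20·6/8 - 20 = -5 kN·m
Superposition: M = Σ M_i = 55/3 kN·m ≈ 18.333333 kN·m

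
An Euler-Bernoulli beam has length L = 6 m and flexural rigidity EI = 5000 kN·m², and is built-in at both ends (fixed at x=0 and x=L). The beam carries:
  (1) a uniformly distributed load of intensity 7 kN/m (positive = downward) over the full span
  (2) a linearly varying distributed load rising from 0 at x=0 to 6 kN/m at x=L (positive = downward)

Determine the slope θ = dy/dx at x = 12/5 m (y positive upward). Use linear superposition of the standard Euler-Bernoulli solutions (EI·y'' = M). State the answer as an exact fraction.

Load 1 — uniform load w=7 kN/m over full span:
  θ_1 = -wx(L-x)(L-2x)/(12EI) = -7·(12/5)·(6-(12/5))·(6-2·(12/5))/(12·5000) = -189/156250 rad
Load 2 — triangular load w₀=6 kN/m (0→w₀ over full span):
  θ_2 = -w₀(2x(L-x)(L-2x)(x+2L)+x²(L-x)²)/(120LEI) = -6·(2·(12/5)·(6-(12/5))·(6-2·(12/5))·((12/5)+2·6)+(12/5)²·(6-(12/5))²)/(120·6·5000) = -243/390625 rad
Superposition: θ = Σ θ_i = -1431/781250 rad ≈ -0.001832 rad

θ(12/5) = -1431/781250 rad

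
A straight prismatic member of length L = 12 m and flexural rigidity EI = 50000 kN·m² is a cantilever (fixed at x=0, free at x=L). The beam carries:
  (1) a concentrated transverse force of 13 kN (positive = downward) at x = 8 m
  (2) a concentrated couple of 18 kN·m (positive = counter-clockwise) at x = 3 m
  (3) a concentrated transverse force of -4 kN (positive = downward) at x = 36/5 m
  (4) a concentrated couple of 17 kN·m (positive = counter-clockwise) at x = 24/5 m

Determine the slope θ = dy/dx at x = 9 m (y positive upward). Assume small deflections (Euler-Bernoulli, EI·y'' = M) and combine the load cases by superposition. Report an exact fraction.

Load 1 — point force P=13 kN at a=8 m (b=L-a=4):
  θ_1 = -Pa²/(2EI)  [x>a] = -13·8²/(2·50000) = -26/3125 rad
Load 2 — applied couple M₀=18 kN·m at a=3 m (b=L-a=9):
  θ_2 = M₀a/EI  [x>a] = 18·3/50000 = 27/25000 rad
Load 3 — point force P=-4 kN at a=36/5 m (b=L-a=24/5):
  θ_3 = -Pa²/(2EI)  [x>a] = -(-4)·(36/5)²/(2·50000) = 162/78125 rad
Load 4 — applied couple M₀=17 kN·m at a=24/5 m (b=L-a=36/5):
  θ_4 = M₀a/EI  [x>a] = 17·(24/5)/50000 = 51/31250 rad
Superposition: θ = Σ θ_i = -2209/625000 rad ≈ -0.003534 rad

θ(9) = -2209/625000 rad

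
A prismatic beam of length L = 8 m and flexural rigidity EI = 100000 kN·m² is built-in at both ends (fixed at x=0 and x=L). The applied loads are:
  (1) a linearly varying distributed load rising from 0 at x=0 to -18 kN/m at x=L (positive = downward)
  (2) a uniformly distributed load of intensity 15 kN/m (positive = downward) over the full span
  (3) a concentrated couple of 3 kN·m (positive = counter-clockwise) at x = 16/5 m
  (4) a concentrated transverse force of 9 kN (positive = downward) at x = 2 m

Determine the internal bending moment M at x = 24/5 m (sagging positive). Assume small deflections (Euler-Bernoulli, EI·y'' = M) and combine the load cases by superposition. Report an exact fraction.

M(24/5) = 11749/1000 kN·m

Load 1 — triangular load w₀=-18 kN/m (0→w₀ over full span):
  M_1 = 3w₀Lx/20 - w₀L²/30 - w₀x³/(6L) = 3·(-18)·8·(24/5)/20 - (-18)·8²/30 - (-18)·(24/5)³/(6·8) = -2976/125 kN·m
Load 2 — uniform load w=15 kN/m over full span:
  M_2 = wLx/2 - wL²/12 - wx²/2 = 15·8·(24/5)/2 - 15·8²/12 - 15·(24/5)²/2 = 176/5 kN·m
Load 3 — applied couple M₀=3 kN·m at a=16/5 m (b=L-a=24/5):
  M_3 = R_Ax - M_A - M₀  [x>a] with R_A=27/50, M_A=9/25 = (27/50)·(24/5) - (9/25) - 3 = -96/125 kN·m
Load 4 — point force P=9 kN at a=2 m (b=L-a=6):
  M_4 = Pa²(a+3b)(L-x)/L³ - Pa²b/L²  [x>a] = 9·2²·(2+3·6)·(8-(24/5))/8³ - 9·2²·6/8² = 9/8 kN·m
Superposition: M = Σ M_i = 11749/1000 kN·m ≈ 11.749000 kN·m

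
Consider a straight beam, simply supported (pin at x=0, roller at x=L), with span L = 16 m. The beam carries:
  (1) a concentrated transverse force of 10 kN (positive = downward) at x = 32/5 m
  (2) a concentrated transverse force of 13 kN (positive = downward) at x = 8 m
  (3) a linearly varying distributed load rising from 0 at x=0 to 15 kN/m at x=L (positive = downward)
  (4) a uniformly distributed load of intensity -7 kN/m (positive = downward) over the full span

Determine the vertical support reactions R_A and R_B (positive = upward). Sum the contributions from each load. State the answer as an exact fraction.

Load 1 — point force P=10 kN at a=32/5 m (b=L-a=48/5):
  R_A = Pb/L = 10·(48/5)/16 = 6 kN
  R_B = Pa/L = 10·(32/5)/16 = 4 kN
Load 2 — point force P=13 kN at a=8 m (b=L-a=8):
  R_A = Pb/L = 13·8/16 = 13/2 kN
  R_B = Pa/L = 13·8/16 = 13/2 kN
Load 3 — triangular load w₀=15 kN/m (0→w₀ over full span):
  R_A = w₀L/6 = 15·16/6 = 40 kN
  R_B = w₀L/3 = 15·16/3 = 80 kN
Load 4 — uniform load w=-7 kN/m over full span:
  R_A = wL/2 = (-7)·16/2 = -56 kN
  R_B = wL/2 = (-7)·16/2 = -56 kN
Superposition: R_A = -7/2 kN, R_B = 69/2 kN

R_A = -7/2 kN, R_B = 69/2 kN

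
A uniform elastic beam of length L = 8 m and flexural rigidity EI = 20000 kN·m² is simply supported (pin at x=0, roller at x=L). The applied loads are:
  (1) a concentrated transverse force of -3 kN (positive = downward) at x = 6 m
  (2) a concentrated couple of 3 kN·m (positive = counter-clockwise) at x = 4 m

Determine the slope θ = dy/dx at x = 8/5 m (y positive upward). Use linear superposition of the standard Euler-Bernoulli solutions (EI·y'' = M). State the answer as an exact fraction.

Load 1 — point force P=-3 kN at a=6 m (b=L-a=2):
  θ_1 = -Pb(L²-b²-3x²)/(6LEI)  [x≤a] = -(-3)·2·(8²-2²-3·(8/5)²)/(6·8·20000) = 327/1000000 rad
Load 2 — applied couple M₀=3 kN·m at a=4 m (b=L-a=4):
  θ_2 = (M₀x²/(2L)+C₁)/EI  [x≤a] with C₁=M₀(3b²-L²)/(6L)=-1 = (3·(8/5)²/(2·8)+(-1))/20000 = -13/500000 rad
Superposition: θ = Σ θ_i = 301/1000000 rad ≈ 0.000301 rad

θ(8/5) = 301/1000000 rad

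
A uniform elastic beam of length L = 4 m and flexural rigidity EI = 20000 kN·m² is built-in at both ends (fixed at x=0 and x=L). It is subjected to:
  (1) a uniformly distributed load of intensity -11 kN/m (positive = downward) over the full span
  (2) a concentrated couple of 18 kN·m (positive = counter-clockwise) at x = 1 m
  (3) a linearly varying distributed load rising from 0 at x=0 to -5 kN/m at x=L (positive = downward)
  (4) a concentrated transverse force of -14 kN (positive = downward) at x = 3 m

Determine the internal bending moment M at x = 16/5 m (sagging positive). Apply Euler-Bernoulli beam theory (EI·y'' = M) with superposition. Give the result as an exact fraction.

Load 1 — uniform load w=-11 kN/m over full span:
  M_1 = wLx/2 - wL²/12 - wx²/2 = (-11)·4·(16/5)/2 - (-11)·4²/12 - (-11)·(16/5)²/2 = 44/75 kN·m
Load 2 — applied couple M₀=18 kN·m at a=1 m (b=L-a=3):
  M_2 = R_Ax - M_A - M₀  [x>a] with R_A=81/16, M_A=-27/8 = (81/16)·(16/5) - (-27/8) - 18 = 63/40 kN·m
Load 3 — triangular load w₀=-5 kN/m (0→w₀ over full span):
  M_3 = 3w₀Lx/20 - w₀L²/30 - w₀x³/(6L) = 3·(-5)·4·(16/5)/20 - (-5)·4²/30 - (-5)·(16/5)³/(6·4) = -8/75 kN·m
Load 4 — point force P=-14 kN at a=3 m (b=L-a=1):
  M_4 = Pa²(a+3b)(L-x)/L³ - Pa²b/L²  [x>a] = (-14)·3²·(3+3·1)·(4-(16/5))/4³ - (-14)·3²·1/4² = -63/40 kN·m
Superposition: M = Σ M_i = 12/25 kN·m ≈ 0.480000 kN·m

M(16/5) = 12/25 kN·m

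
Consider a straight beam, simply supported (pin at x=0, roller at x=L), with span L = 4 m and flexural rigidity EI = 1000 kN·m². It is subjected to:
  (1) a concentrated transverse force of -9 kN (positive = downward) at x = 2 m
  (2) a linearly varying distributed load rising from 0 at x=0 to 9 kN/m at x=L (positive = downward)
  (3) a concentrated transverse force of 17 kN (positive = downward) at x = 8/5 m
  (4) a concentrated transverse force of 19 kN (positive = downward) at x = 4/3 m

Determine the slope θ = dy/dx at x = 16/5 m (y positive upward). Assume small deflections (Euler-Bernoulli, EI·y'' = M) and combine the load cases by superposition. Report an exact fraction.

θ(16/5) = 1426171/50625000 rad

Load 1 — point force P=-9 kN at a=2 m (b=L-a=2):
  θ_1 = -Pa(2L²-6Lx+3x²+a²)/(6LEI)  [x>a] = -(-9)·2·(2·4²-6·4·(16/5)+3·(16/5)²+2²)/(6·4·1000) = -189/25000 rad
Load 2 — triangular load w₀=9 kN/m (0→w₀ over full span):
  θ_2 = -w₀(7L⁴-30L²x²+15x⁴)/(360LEI) = -9·(7·4⁴-30·4²·(16/5)²+15·(16/5)⁴)/(360·4·1000) = 757/78125 rad
Load 3 — point force P=17 kN at a=8/5 m (b=L-a=12/5):
  θ_3 = -Pa(2L²-6Lx+3x²+a²)/(6LEI)  [x>a] = -17·(8/5)·(2·4²-6·4·(16/5)+3·(16/5)²+(8/5)²)/(6·4·1000) = 204/15625 rad
Load 4 — point force P=19 kN at a=4/3 m (b=L-a=8/3):
  θ_4 = -Pa(2L²-6Lx+3x²+a²)/(6LEI)  [x>a] = -19·(4/3)·(2·4²-6·4·(16/5)+3·(16/5)²+(4/3)²)/(6·4·1000) = 3287/253125 rad
Superposition: θ = Σ θ_i = 1426171/50625000 rad ≈ 0.028171 rad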